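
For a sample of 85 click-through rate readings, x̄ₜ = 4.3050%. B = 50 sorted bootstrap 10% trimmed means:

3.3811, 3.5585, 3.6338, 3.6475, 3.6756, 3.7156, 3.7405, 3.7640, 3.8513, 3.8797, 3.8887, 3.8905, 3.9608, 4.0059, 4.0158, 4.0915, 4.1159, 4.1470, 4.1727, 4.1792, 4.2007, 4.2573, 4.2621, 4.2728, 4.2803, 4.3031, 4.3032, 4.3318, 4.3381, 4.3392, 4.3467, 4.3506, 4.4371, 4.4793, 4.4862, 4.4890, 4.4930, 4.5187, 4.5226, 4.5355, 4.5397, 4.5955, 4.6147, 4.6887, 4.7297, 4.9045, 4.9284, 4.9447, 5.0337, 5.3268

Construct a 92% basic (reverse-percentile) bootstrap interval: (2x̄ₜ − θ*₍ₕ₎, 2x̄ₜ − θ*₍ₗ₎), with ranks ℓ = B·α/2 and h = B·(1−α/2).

(3.6653, 5.0515)

Percentile endpoints at ranks 2 and 48: θ*₍2₎ = 3.5585, θ*₍48₎ = 4.9447.
Basic interval reflects these around x̄ₜ:
  lower = 2 × 4.3050 − 4.9447 = 3.6653
  upper = 2 × 4.3050 − 3.5585 = 5.0515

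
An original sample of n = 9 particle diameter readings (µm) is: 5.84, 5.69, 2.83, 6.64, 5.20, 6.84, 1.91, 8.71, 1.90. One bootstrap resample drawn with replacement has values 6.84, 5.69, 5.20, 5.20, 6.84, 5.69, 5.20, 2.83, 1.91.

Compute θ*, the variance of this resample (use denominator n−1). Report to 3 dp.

Mean = 5.0444; sum of squared deviations = 22.0826
s² = 22.0826 / 8 = 2.7603

θ* = 2.760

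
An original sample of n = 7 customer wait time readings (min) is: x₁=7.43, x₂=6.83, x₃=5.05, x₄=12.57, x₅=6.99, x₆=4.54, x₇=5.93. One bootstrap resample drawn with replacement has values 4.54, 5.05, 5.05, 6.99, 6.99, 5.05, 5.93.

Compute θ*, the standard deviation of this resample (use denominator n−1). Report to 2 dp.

θ* = 1.00

Mean = 5.6571; sum of squared deviations = 5.9813
s² = 5.9813 / 6 = 0.9969
s = √0.9969 = 1.00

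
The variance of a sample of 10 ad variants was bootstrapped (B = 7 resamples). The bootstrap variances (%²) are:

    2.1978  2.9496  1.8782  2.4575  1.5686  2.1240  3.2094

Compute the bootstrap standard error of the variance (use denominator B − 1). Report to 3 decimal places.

SE* = 0.580

Bootstrap SE is the standard deviation of the 7 replicate variances.
Mean of replicates: (2.1978 + 2.9496 + 1.8782 + 2.4575 + 1.5686 + 2.1240 + 3.2094) / 7 = 16.38510 / 7 = 2.34073
Sum of squared deviations: (−0.14293)² + (+0.60887)² + (−0.46253)² + (+0.11677)² + (−0.77213)² + (−0.21673)² + (+0.86867)² = 2.01647
Variance = 2.01647 / 6 = 0.33608
SE* = √0.33608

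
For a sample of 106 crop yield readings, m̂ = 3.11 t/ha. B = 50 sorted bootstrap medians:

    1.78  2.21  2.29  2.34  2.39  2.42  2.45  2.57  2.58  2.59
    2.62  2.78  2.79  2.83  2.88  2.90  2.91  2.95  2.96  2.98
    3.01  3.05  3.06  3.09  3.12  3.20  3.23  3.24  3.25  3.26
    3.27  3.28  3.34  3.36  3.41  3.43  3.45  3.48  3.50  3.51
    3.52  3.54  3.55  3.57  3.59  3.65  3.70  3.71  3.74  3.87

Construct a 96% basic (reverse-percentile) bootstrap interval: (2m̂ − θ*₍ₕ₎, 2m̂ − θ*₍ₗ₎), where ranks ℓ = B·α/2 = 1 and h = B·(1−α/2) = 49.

Percentile endpoints at ranks 1 and 49: θ*₍1₎ = 1.78, θ*₍49₎ = 3.74.
Basic interval reflects these around m̂:
  lower = 2 × 3.11 − 3.74 = 2.48
  upper = 2 × 3.11 − 1.78 = 4.44

(2.48, 4.44)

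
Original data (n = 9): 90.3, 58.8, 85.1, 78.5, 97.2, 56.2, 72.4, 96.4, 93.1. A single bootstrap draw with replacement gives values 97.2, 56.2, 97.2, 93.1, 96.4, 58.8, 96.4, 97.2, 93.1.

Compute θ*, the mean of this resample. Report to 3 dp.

θ* = 87.289

Mean = (97.2 + 56.2 + 97.2 + 93.1 + 96.4 + 58.8 + 96.4 + 97.2 + 93.1) / 9 = 785.60 / 9 = 87.289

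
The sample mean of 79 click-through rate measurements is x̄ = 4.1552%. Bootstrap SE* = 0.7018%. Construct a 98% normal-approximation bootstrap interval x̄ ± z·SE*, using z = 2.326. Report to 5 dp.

Margin = 2.326 × 0.7018 = 1.632387
Interval: 4.1552 ± 1.632387

(2.52281, 5.78759)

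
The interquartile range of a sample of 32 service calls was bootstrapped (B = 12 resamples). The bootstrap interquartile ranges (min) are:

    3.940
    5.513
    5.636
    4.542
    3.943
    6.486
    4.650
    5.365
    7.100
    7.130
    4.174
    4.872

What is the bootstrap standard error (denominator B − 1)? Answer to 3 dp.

Bootstrap SE is the standard deviation of the 12 replicate interquartile ranges.
Mean of replicates: (3.940 + 5.513 + 5.636 + 4.542 + 3.943 + 6.486 + 4.650 + 5.365 + 7.100 + 7.130 + 4.174 + 4.872) / 12 = 63.3510 / 12 = 5.2793
Sum of squared deviations: (−1.3393)² + (+0.2337)² + (+0.3567)² + (−0.7373)² + (−1.3363)² + (+1.2067)² + (−0.6292)² + (+0.0857)² + (+1.8207)² + (+1.8507)² + (−1.1052)² + (−0.4073)² = 14.2920
Variance = 14.2920 / 11 = 1.2993
SE* = √1.2993

SE* = 1.140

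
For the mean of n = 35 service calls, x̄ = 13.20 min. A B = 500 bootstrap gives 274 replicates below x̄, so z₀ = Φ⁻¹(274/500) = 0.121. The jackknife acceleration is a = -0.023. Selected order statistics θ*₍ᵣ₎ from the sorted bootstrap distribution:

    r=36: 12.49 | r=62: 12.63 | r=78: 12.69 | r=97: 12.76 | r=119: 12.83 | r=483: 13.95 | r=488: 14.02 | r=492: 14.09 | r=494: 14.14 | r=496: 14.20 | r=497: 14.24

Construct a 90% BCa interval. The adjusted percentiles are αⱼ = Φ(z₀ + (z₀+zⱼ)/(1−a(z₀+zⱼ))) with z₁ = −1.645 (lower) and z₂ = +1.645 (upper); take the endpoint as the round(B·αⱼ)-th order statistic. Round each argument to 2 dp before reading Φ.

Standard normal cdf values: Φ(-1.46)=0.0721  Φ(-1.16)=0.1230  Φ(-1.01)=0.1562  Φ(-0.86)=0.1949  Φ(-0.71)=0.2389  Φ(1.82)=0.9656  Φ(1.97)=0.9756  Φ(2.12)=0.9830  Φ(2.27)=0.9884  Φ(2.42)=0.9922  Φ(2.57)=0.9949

(12.49, 13.95)

Lower: z₀ + z₁ = 0.121 + (-1.645) = -1.524; 1 − a(z₀+z₁) = 1 − (-0.023)(-1.524) = 0.9649; argument = 0.121 + (-1.524)/0.9649 = -1.4584 → -1.46.
α₁ = Φ(-1.46) = 0.0721; rank = round(500 × 0.0721) = 36; θ*₍36₎ = 12.49.
Upper: z₀ + z₂ = 1.766; 1 − a(z₀+z₂) = 1.0406; argument = 1.8181 → 1.82; α₂ = 0.9656; rank = 483; θ*₍483₎ = 13.95.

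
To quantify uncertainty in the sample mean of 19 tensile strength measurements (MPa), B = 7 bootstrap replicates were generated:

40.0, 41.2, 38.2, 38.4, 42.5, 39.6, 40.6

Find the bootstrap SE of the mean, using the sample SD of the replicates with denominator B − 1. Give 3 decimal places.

SE* = 1.526

Bootstrap SE is the standard deviation of the 7 replicate means.
Mean of replicates: (40.0 + 41.2 + 38.2 + 38.4 + 42.5 + 39.6 + 40.6) / 7 = 280.5000 / 7 = 40.0714
Sum of squared deviations: (−0.0714)² + (+1.1286)² + (−1.8714)² + (−1.6714)² + (+2.4286)² + (−0.4714)² + (+0.5286)² = 13.9743
Variance = 13.9743 / 6 = 2.3290
SE* = √2.3290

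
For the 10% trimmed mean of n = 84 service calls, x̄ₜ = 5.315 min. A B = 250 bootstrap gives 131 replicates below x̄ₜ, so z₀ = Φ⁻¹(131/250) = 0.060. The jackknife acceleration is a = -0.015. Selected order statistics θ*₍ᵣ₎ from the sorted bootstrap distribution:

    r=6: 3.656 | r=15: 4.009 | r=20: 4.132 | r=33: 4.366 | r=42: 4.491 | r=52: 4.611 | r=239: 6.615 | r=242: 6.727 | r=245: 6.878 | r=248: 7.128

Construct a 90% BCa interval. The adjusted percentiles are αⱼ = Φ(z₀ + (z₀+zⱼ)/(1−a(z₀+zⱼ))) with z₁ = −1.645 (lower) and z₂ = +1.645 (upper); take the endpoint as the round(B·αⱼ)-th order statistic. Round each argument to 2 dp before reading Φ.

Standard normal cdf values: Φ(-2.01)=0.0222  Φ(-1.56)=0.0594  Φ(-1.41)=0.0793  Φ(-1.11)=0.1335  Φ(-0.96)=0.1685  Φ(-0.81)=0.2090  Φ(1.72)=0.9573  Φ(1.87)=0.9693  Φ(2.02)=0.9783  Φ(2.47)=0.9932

(4.009, 6.615)

Lower: z₀ + z₁ = 0.060 + (-1.645) = -1.585; 1 − a(z₀+z₁) = 1 − (-0.015)(-1.585) = 0.9762; argument = 0.060 + (-1.585)/0.9762 = -1.5636 → -1.56.
α₁ = Φ(-1.56) = 0.0594; rank = round(250 × 0.0594) = 15; θ*₍15₎ = 4.009.
Upper: z₀ + z₂ = 1.705; 1 − a(z₀+z₂) = 1.0256; argument = 1.7225 → 1.72; α₂ = 0.9573; rank = 239; θ*₍239₎ = 6.615.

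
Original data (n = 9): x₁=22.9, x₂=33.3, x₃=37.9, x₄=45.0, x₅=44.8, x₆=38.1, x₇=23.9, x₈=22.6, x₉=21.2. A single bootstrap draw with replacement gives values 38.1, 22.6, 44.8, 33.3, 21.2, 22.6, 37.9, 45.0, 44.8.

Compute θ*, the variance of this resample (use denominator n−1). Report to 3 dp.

Mean = 34.4778; sum of squared deviations = 808.4956
s² = 808.4956 / 8 = 101.0619

θ* = 101.062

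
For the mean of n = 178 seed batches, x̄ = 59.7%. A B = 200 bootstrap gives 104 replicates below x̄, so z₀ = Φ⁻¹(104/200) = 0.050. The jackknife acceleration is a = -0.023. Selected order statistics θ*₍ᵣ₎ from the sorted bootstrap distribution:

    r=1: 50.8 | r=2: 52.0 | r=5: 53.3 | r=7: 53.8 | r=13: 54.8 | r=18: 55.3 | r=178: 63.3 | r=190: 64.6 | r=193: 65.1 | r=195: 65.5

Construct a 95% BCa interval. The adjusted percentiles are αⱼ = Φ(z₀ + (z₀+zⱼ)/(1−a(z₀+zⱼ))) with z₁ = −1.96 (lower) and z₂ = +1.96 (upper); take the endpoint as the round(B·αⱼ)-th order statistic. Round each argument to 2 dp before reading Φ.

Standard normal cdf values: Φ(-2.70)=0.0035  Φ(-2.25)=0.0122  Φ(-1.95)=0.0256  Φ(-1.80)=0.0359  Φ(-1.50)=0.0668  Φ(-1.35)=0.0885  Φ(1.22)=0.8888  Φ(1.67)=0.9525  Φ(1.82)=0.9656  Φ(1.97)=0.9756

Lower: z₀ + z₁ = 0.050 + (-1.960) = -1.910; 1 − a(z₀+z₁) = 1 − (-0.023)(-1.910) = 0.9561; argument = 0.050 + (-1.910)/0.9561 = -1.9478 → -1.95.
α₁ = Φ(-1.95) = 0.0256; rank = round(200 × 0.0256) = 5; θ*₍5₎ = 53.3.
Upper: z₀ + z₂ = 2.010; 1 − a(z₀+z₂) = 1.0462; argument = 1.9712 → 1.97; α₂ = 0.9756; rank = 195; θ*₍195₎ = 65.5.

(53.3, 65.5)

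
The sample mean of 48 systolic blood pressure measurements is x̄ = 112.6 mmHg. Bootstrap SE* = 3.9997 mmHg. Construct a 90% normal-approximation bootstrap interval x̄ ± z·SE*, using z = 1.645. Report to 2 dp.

Margin = 1.645 × 3.9997 = 6.580
Interval: 112.6 ± 6.580

(106.02, 119.18)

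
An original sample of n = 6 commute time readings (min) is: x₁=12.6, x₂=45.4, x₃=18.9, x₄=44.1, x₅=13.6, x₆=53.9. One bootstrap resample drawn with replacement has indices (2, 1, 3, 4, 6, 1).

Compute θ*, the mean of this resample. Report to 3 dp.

θ* = 31.250

Resample values: 45.4, 12.6, 18.9, 44.1, 53.9, 12.6.
Mean = (45.4 + 12.6 + 18.9 + 44.1 + 53.9 + 12.6) / 6 = 187.50 / 6 = 31.250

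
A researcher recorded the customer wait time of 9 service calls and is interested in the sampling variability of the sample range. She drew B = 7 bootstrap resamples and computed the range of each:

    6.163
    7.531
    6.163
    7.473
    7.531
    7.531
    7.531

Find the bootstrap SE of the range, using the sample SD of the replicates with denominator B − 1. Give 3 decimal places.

Bootstrap SE is the standard deviation of the 7 replicate ranges.
Mean of replicates: (6.163 + 7.531 + 6.163 + 7.473 + 7.531 + 7.531 + 7.531) / 7 = 49.9230 / 7 = 7.1319
Sum of squared deviations: (−0.9689)² + (+0.3991)² + (−0.9689)² + (+0.3411)² + (+0.3991)² + (+0.3991)² + (+0.3991)² = 2.6310
Variance = 2.6310 / 6 = 0.4385
SE* = √0.4385

SE* = 0.662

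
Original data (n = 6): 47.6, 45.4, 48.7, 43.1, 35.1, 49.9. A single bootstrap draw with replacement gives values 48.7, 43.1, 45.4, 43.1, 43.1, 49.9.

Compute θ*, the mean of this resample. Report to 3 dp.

Mean = (48.7 + 43.1 + 45.4 + 43.1 + 43.1 + 49.9) / 6 = 273.30 / 6 = 45.550

θ* = 45.550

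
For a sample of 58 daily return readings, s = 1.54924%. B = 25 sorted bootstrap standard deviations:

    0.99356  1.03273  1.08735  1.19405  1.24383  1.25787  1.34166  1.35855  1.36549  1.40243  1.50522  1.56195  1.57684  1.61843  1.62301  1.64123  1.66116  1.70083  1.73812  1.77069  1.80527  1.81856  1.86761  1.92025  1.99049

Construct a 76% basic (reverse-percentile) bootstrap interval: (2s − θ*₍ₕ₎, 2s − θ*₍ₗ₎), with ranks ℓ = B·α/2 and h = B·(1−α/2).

Percentile endpoints at ranks 3 and 22: θ*₍3₎ = 1.08735, θ*₍22₎ = 1.81856.
Basic interval reflects these around s:
  lower = 2 × 1.54924 − 1.81856 = 1.27992
  upper = 2 × 1.54924 − 1.08735 = 2.01113

(1.27992, 2.01113)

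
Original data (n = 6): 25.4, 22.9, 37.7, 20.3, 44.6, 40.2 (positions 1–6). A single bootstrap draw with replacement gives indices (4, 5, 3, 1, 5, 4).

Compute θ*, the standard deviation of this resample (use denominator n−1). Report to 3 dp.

θ* = 11.552

Resample values: 20.3, 44.6, 37.7, 25.4, 44.6, 20.3.
Mean = 32.1500; sum of squared deviations = 667.2150
s² = 667.2150 / 5 = 133.4430
s = √133.4430 = 11.552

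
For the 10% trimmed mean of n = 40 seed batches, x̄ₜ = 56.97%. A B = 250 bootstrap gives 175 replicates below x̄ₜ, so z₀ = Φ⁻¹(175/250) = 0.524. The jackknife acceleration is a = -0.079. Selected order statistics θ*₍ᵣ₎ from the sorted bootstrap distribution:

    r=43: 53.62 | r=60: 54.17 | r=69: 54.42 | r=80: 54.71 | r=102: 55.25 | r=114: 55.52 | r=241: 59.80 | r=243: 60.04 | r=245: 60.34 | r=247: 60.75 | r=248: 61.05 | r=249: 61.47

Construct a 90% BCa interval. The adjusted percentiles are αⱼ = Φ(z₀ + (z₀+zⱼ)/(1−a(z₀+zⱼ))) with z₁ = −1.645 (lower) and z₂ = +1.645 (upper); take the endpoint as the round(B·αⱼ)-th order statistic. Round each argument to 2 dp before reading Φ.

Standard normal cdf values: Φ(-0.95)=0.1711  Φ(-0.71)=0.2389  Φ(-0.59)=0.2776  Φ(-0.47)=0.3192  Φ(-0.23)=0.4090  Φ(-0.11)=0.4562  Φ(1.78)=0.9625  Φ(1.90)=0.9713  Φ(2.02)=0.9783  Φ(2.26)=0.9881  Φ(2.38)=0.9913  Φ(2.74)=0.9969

(54.17, 61.05)

Lower: z₀ + z₁ = 0.524 + (-1.645) = -1.121; 1 − a(z₀+z₁) = 1 − (-0.079)(-1.121) = 0.9114; argument = 0.524 + (-1.121)/0.9114 = -0.7059 → -0.71.
α₁ = Φ(-0.71) = 0.2389; rank = round(250 × 0.2389) = 60; θ*₍60₎ = 54.17.
Upper: z₀ + z₂ = 2.169; 1 − a(z₀+z₂) = 1.1714; argument = 2.3757 → 2.38; α₂ = 0.9913; rank = 248; θ*₍248₎ = 61.05.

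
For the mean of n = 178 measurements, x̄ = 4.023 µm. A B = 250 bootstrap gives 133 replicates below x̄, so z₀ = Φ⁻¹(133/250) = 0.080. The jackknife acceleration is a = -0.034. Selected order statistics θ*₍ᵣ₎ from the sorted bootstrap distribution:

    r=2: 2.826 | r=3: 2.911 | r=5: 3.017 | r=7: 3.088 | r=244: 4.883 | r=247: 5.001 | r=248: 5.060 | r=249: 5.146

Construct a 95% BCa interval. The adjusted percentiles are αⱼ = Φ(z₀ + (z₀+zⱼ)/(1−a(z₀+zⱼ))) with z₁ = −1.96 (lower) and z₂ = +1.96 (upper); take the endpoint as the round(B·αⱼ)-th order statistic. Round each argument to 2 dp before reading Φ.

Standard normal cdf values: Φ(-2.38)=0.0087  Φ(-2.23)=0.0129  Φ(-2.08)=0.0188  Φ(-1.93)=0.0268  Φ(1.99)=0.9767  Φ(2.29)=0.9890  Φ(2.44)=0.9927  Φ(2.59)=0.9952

Lower: z₀ + z₁ = 0.080 + (-1.960) = -1.880; 1 − a(z₀+z₁) = 1 − (-0.034)(-1.880) = 0.9361; argument = 0.080 + (-1.880)/0.9361 = -1.9284 → -1.93.
α₁ = Φ(-1.93) = 0.0268; rank = round(250 × 0.0268) = 7; θ*₍7₎ = 3.088.
Upper: z₀ + z₂ = 2.040; 1 − a(z₀+z₂) = 1.0694; argument = 1.9877 → 1.99; α₂ = 0.9767; rank = 244; θ*₍244₎ = 4.883.

(3.088, 4.883)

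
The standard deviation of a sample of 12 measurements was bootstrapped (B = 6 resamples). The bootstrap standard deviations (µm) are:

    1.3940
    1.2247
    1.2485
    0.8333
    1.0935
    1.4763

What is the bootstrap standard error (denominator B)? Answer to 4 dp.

Bootstrap SE is the standard deviation of the 6 replicate standard deviations.
Mean of replicates: (1.3940 + 1.2247 + 1.2485 + 0.8333 + 1.0935 + 1.4763) / 6 = 7.27030 / 6 = 1.21172
Sum of squared deviations: (+0.18228)² + (+0.01298)² + (+0.03678)² + (−0.37842)² + (−0.11822)² + (+0.26458)² = 0.26193
Variance = 0.26193 / 6 = 0.04365
SE* = √0.04365

SE* = 0.2089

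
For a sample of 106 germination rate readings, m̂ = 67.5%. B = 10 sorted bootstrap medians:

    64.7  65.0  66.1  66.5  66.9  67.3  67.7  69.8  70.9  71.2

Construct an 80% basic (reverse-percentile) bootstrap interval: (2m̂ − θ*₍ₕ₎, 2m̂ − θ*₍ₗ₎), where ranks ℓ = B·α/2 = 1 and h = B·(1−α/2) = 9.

Percentile endpoints at ranks 1 and 9: θ*₍1₎ = 64.7, θ*₍9₎ = 70.9.
Basic interval reflects these around m̂:
  lower = 2 × 67.5 − 70.9 = 64.1
  upper = 2 × 67.5 − 64.7 = 70.3

(64.1, 70.3)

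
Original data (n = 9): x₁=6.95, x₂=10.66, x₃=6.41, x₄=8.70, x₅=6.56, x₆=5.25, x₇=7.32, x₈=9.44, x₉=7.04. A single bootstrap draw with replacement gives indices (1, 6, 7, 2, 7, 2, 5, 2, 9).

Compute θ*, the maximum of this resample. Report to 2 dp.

θ* = 10.66

Resample values: 6.95, 5.25, 7.32, 10.66, 7.32, 10.66, 6.56, 10.66, 7.04.
Maximum = 10.66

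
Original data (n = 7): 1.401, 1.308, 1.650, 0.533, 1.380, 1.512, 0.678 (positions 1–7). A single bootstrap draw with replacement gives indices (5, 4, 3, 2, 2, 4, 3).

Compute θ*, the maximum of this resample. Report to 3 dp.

θ* = 1.650

Resample values: 1.380, 0.533, 1.650, 1.308, 1.308, 0.533, 1.650.
Maximum = 1.650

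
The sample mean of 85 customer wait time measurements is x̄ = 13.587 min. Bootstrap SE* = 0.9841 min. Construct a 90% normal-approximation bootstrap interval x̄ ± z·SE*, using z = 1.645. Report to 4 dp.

Margin = 1.645 × 0.9841 = 1.61884
Interval: 13.587 ± 1.61884

(11.9682, 15.2058)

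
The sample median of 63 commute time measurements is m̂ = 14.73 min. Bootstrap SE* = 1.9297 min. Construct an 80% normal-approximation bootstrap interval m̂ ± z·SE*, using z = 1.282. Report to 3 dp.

Margin = 1.282 × 1.9297 = 2.4739
Interval: 14.73 ± 2.4739

(12.256, 17.204)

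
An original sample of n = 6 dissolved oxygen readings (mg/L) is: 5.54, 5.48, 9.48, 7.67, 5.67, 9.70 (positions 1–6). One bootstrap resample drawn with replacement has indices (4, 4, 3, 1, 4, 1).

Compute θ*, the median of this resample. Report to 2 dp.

θ* = 7.67

Resample values: 7.67, 7.67, 9.48, 5.54, 7.67, 5.54.
Sorted: 5.54, 5.54, 7.67, 7.67, 7.67, 9.48
Median = average of the two middle values = 7.67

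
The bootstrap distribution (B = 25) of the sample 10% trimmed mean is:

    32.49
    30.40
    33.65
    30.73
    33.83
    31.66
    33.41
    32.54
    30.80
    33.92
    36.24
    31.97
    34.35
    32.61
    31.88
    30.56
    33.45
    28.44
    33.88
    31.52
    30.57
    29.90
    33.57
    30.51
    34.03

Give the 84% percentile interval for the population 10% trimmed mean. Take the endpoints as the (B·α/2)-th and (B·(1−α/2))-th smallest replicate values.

Sorted replicates: 28.44, 29.90, 30.40, 30.51, 30.56, 30.57, 30.73, 30.80, 31.52, 31.66, 31.88, 31.97, 32.49, 32.54, 32.61, 33.41, 33.45, 33.57, 33.65, 33.83, 33.88, 33.92, 34.03, 34.35, 36.24
α = 0.16; lower rank = 25 × 0.080 = 2; upper rank = 25 × 0.920 = 23.
The 2nd smallest replicate is 29.90; the 23rd is 34.03.

(29.90, 34.03)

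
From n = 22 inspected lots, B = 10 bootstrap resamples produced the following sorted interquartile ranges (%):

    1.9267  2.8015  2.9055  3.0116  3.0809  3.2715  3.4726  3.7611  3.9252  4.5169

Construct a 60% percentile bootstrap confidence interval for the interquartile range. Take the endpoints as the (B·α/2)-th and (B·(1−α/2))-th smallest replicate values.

(2.8015, 3.7611)

α = 0.40; lower rank = 10 × 0.200 = 2; upper rank = 10 × 0.800 = 8.
The 2nd smallest replicate is 2.8015; the 8th is 3.7611.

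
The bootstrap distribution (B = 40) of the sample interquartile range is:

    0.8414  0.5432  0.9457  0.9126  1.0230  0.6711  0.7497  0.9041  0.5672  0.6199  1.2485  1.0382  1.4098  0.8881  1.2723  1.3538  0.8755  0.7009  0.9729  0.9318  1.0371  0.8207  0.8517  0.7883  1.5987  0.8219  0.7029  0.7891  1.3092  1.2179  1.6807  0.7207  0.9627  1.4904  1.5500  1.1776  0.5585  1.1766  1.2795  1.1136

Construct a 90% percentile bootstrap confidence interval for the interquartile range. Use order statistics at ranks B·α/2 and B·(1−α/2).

Sorted replicates: 0.5432, 0.5585, 0.5672, 0.6199, 0.6711, 0.7009, 0.7029, 0.7207, 0.7497, 0.7883, 0.7891, 0.8207, 0.8219, 0.8414, 0.8517, 0.8755, 0.8881, 0.9041, 0.9126, 0.9318, 0.9457, 0.9627, 0.9729, 1.0230, 1.0371, 1.0382, 1.1136, 1.1766, 1.1776, 1.2179, 1.2485, 1.2723, 1.2795, 1.3092, 1.3538, 1.4098, 1.4904, 1.5500, 1.5987, 1.6807
α = 0.10; lower rank = 40 × 0.050 = 2; upper rank = 40 × 0.950 = 38.
The 2nd smallest replicate is 0.5585; the 38th is 1.5500.

(0.5585, 1.5500)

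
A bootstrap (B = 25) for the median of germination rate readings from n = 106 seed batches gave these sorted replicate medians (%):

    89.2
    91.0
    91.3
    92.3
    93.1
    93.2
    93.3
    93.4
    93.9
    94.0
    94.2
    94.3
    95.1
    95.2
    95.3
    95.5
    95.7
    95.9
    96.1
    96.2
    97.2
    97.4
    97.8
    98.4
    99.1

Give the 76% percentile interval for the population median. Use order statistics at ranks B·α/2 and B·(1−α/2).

α = 0.24; lower rank = 25 × 0.120 = 3; upper rank = 25 × 0.880 = 22.
The 3rd smallest replicate is 91.3; the 22nd is 97.4.

(91.3, 97.4)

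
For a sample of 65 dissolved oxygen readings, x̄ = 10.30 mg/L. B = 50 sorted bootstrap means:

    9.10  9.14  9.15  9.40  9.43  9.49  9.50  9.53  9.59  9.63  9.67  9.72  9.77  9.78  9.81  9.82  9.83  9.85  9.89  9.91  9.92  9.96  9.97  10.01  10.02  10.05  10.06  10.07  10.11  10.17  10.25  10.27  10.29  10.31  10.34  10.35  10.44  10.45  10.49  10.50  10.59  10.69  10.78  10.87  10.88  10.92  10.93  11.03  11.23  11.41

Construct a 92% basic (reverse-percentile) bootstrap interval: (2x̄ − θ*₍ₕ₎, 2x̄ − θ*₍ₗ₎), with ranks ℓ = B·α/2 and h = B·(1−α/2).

Percentile endpoints at ranks 2 and 48: θ*₍2₎ = 9.14, θ*₍48₎ = 11.03.
Basic interval reflects these around x̄:
  lower = 2 × 10.30 − 11.03 = 9.57
  upper = 2 × 10.30 − 9.14 = 11.46

(9.57, 11.46)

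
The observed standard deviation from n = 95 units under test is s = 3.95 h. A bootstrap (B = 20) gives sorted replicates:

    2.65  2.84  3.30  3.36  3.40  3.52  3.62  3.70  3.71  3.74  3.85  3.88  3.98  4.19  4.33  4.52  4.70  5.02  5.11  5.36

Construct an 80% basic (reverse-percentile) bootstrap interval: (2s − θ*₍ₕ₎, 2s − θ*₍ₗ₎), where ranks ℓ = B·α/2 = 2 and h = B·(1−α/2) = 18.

Percentile endpoints at ranks 2 and 18: θ*₍2₎ = 2.84, θ*₍18₎ = 5.02.
Basic interval reflects these around s:
  lower = 2 × 3.95 − 5.02 = 2.88
  upper = 2 × 3.95 − 2.84 = 5.06

(2.88, 5.06)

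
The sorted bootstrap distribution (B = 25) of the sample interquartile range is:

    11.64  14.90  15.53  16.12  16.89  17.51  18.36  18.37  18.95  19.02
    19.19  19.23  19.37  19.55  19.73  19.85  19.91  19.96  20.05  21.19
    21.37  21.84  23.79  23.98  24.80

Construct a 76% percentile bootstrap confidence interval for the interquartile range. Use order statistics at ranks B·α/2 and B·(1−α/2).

(15.53, 21.84)

α = 0.24; lower rank = 25 × 0.120 = 3; upper rank = 25 × 0.880 = 22.
The 3rd smallest replicate is 15.53; the 22nd is 21.84.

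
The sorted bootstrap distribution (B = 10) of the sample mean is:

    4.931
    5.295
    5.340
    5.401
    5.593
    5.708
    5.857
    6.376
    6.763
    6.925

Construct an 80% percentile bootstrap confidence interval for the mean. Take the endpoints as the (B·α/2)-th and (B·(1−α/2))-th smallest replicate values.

α = 0.20; lower rank = 10 × 0.100 = 1; upper rank = 10 × 0.900 = 9.
The 1st smallest replicate is 4.931; the 9th is 6.763.

(4.931, 6.763)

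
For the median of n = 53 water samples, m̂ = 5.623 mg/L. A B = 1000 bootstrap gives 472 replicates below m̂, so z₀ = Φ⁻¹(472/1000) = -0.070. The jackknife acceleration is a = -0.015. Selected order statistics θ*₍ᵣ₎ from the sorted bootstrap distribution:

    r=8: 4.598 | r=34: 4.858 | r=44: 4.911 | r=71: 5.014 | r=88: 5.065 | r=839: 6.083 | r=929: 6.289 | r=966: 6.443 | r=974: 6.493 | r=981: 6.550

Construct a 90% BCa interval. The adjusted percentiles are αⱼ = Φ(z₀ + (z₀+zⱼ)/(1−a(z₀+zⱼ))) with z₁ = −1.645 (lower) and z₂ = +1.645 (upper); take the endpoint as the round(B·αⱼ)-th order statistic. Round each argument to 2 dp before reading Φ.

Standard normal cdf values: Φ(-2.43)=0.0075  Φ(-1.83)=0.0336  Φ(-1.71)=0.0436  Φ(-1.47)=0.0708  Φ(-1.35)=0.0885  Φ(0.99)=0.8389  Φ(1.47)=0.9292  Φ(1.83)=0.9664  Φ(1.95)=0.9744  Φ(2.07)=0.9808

(4.858, 6.289)

Lower: z₀ + z₁ = -0.070 + (-1.645) = -1.715; 1 − a(z₀+z₁) = 1 − (-0.015)(-1.715) = 0.9743; argument = -0.070 + (-1.715)/0.9743 = -1.8303 → -1.83.
α₁ = Φ(-1.83) = 0.0336; rank = round(1000 × 0.0336) = 34; θ*₍34₎ = 4.858.
Upper: z₀ + z₂ = 1.575; 1 − a(z₀+z₂) = 1.0236; argument = 1.4686 → 1.47; α₂ = 0.9292; rank = 929; θ*₍929₎ = 6.289.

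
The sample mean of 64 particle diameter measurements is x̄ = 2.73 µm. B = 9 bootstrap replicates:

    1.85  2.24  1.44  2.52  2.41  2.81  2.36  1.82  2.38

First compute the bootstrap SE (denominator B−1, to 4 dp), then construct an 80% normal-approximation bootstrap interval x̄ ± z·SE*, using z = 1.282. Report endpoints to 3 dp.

Mean of replicates = 2.2033; sum of squared deviations = 1.4226; SE* = √(1.4226/8) = 0.4217
Margin = 1.282 × 0.4217 = 0.5406
Interval: 2.73 ± 0.5406

(2.189, 3.271)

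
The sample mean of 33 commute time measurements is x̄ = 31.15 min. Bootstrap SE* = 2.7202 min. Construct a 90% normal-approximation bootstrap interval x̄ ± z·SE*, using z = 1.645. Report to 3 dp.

Margin = 1.645 × 2.7202 = 4.4747
Interval: 31.15 ± 4.4747

(26.675, 35.625)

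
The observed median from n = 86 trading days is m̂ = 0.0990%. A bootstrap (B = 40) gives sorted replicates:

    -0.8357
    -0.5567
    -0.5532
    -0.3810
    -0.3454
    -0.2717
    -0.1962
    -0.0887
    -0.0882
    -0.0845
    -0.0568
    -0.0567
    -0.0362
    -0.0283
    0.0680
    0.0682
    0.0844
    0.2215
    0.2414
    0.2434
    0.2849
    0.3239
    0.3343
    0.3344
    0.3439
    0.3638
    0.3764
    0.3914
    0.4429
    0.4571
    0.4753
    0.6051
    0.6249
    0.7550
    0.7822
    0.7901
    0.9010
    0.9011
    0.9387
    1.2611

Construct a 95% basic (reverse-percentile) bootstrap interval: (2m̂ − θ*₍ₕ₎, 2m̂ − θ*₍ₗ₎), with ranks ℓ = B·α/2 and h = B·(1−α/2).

Percentile endpoints at ranks 1 and 39: θ*₍1₎ = -0.8357, θ*₍39₎ = 0.9387.
Basic interval reflects these around m̂:
  lower = 2 × 0.0990 − 0.9387 = -0.7407
  upper = 2 × 0.0990 − -0.8357 = 1.0337

(-0.7407, 1.0337)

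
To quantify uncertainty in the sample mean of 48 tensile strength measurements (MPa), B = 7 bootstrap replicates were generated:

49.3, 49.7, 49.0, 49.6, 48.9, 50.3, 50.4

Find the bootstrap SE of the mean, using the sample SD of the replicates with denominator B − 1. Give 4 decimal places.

Bootstrap SE is the standard deviation of the 7 replicate means.
Mean of replicates: (49.3 + 49.7 + 49.0 + 49.6 + 48.9 + 50.3 + 50.4) / 7 = 347.20000 / 7 = 49.60000
Sum of squared deviations: (−0.30000)² + (+0.10000)² + (−0.60000)² + (+0.00000)² + (−0.70000)² + (+0.70000)² + (+0.80000)² = 2.08000
Variance = 2.08000 / 6 = 0.34667
SE* = √0.34667

SE* = 0.5888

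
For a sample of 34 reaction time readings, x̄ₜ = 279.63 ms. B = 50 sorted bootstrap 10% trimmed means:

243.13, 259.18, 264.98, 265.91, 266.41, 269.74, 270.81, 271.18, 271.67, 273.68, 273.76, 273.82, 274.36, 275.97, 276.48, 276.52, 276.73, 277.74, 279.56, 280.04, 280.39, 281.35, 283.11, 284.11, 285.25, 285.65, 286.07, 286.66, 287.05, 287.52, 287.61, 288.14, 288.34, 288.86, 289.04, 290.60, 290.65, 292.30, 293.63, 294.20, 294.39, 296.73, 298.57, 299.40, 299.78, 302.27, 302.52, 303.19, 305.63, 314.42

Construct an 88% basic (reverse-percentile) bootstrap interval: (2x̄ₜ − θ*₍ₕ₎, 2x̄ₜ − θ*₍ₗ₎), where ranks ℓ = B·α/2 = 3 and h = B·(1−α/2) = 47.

Percentile endpoints at ranks 3 and 47: θ*₍3₎ = 264.98, θ*₍47₎ = 302.52.
Basic interval reflects these around x̄ₜ:
  lower = 2 × 279.63 − 302.52 = 256.74
  upper = 2 × 279.63 − 264.98 = 294.28

(256.74, 294.28)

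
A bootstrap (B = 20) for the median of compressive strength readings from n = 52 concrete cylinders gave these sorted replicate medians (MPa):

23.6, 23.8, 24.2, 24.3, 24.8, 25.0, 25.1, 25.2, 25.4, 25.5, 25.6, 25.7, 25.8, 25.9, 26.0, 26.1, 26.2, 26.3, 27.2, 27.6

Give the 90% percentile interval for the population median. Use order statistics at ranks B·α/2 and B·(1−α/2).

α = 0.10; lower rank = 20 × 0.050 = 1; upper rank = 20 × 0.950 = 19.
The 1st smallest replicate is 23.6; the 19th is 27.2.

(23.6, 27.2)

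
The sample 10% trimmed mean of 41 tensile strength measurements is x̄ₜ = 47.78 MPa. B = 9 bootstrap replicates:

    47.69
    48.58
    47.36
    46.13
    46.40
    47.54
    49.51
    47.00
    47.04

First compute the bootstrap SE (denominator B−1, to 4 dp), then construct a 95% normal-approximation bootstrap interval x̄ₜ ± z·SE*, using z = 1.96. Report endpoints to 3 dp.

(45.724, 49.836)

Mean of replicates = 47.4722; sum of squared deviations = 8.8054; SE* = √(8.8054/8) = 1.0491
Margin = 1.96 × 1.0491 = 2.0562
Interval: 47.78 ± 2.0562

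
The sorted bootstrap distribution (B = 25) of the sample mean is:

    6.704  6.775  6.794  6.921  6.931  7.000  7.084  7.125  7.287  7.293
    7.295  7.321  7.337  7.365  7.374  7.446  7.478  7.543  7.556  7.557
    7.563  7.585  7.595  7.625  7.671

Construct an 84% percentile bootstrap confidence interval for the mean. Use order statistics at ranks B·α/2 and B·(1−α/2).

(6.775, 7.595)

α = 0.16; lower rank = 25 × 0.080 = 2; upper rank = 25 × 0.920 = 23.
The 2nd smallest replicate is 6.775; the 23rd is 7.595.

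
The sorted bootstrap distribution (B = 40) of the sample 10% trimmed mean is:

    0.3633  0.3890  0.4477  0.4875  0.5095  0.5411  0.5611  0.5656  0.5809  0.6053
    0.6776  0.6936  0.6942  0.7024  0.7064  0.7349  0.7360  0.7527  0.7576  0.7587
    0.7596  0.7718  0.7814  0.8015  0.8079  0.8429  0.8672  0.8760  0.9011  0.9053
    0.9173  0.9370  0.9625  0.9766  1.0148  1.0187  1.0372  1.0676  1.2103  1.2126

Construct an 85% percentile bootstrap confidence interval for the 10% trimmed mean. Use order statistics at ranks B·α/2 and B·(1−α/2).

α = 0.15; lower rank = 40 × 0.075 = 3; upper rank = 40 × 0.925 = 37.
The 3rd smallest replicate is 0.4477; the 37th is 1.0372.

(0.4477, 1.0372)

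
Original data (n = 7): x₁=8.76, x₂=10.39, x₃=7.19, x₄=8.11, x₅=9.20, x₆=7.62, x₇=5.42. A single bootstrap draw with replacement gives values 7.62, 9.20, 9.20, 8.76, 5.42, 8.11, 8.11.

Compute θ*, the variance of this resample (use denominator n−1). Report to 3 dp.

θ* = 1.710

Mean = 8.0600; sum of squared deviations = 10.2574
s² = 10.2574 / 6 = 1.7096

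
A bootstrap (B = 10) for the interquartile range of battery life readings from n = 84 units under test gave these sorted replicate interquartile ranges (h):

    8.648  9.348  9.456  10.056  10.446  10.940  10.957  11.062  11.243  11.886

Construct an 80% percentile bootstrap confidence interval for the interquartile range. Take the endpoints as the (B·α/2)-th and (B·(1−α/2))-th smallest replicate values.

α = 0.20; lower rank = 10 × 0.100 = 1; upper rank = 10 × 0.900 = 9.
The 1st smallest replicate is 8.648; the 9th is 11.243.

(8.648, 11.243)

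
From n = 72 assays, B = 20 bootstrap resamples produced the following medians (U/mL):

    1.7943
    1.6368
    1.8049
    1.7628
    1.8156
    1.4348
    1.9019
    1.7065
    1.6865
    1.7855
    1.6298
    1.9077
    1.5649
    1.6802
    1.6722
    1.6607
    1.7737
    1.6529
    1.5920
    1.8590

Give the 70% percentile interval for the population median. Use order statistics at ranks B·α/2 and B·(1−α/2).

Sorted replicates: 1.4348, 1.5649, 1.5920, 1.6298, 1.6368, 1.6529, 1.6607, 1.6722, 1.6802, 1.6865, 1.7065, 1.7628, 1.7737, 1.7855, 1.7943, 1.8049, 1.8156, 1.8590, 1.9019, 1.9077
α = 0.30; lower rank = 20 × 0.150 = 3; upper rank = 20 × 0.850 = 17.
The 3rd smallest replicate is 1.5920; the 17th is 1.8156.

(1.5920, 1.8156)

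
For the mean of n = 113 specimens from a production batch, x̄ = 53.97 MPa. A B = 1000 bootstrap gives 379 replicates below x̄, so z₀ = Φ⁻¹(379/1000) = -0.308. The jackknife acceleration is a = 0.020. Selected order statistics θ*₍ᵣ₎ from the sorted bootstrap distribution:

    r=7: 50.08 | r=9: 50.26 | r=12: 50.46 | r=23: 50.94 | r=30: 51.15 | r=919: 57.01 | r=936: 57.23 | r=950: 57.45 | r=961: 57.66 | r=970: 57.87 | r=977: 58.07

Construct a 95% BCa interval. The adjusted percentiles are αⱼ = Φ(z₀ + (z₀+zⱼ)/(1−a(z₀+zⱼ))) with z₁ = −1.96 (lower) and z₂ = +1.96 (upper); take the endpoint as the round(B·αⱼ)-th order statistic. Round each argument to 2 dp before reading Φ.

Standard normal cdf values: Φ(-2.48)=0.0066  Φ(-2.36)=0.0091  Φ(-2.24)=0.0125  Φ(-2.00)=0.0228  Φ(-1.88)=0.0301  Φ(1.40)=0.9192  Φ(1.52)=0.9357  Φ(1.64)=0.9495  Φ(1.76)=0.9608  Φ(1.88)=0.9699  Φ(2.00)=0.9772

(50.08, 57.01)

Lower: z₀ + z₁ = -0.308 + (-1.960) = -2.268; 1 − a(z₀+z₁) = 1 − (0.020)(-2.268) = 1.0454; argument = -0.308 + (-2.268)/1.0454 = -2.4776 → -2.48.
α₁ = Φ(-2.48) = 0.0066; rank = round(1000 × 0.0066) = 7; θ*₍7₎ = 50.08.
Upper: z₀ + z₂ = 1.652; 1 − a(z₀+z₂) = 0.9670; argument = 1.4004 → 1.40; α₂ = 0.9192; rank = 919; θ*₍919₎ = 57.01.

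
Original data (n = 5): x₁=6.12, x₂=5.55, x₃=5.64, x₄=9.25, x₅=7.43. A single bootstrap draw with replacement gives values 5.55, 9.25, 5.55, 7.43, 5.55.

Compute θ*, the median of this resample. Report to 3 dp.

Sorted: 5.55, 5.55, 5.55, 7.43, 9.25
Median = middle value = 5.550

θ* = 5.550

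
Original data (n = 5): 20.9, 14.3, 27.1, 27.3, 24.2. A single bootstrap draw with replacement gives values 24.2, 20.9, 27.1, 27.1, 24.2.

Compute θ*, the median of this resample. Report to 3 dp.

θ* = 24.200

Sorted: 20.9, 24.2, 24.2, 27.1, 27.1
Median = middle value = 24.200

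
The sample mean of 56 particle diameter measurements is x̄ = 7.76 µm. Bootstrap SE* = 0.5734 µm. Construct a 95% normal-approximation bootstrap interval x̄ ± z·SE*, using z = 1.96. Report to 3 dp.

(6.636, 8.884)

Margin = 1.96 × 0.5734 = 1.1239
Interval: 7.76 ± 1.1239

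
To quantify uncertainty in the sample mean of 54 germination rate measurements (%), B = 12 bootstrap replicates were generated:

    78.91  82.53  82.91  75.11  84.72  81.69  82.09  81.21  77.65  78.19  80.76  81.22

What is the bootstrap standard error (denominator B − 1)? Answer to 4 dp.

Bootstrap SE is the standard deviation of the 12 replicate means.
Mean of replicates: (78.91 + 82.53 + 82.91 + 75.11 + 84.72 + 81.69 + 82.09 + 81.21 + 77.65 + 78.19 + 80.76 + 81.22) / 12 = 966.99000 / 12 = 80.58250
Sum of squared deviations: (−1.67250)² + (+1.94750)² + (+2.32750)² + (−5.47250)² + (+4.13750)² + (+1.10750)² + (+1.50750)² + (+0.62750)² + (−2.93250)² + (−2.39250)² + (+0.17750)² + (+0.63750)² = 77.72882
Variance = 77.72882 / 11 = 7.06626
SE* = √7.06626

SE* = 2.6582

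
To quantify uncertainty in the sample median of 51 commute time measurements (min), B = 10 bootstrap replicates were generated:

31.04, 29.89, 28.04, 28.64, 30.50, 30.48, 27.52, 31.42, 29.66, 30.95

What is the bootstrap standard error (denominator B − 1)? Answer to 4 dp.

SE* = 1.3377

Bootstrap SE is the standard deviation of the 10 replicate medians.
Mean of replicates: (31.04 + 29.89 + 28.04 + 28.64 + 30.50 + 30.48 + 27.52 + 31.42 + 29.66 + 30.95) / 10 = 298.14000 / 10 = 29.81400
Sum of squared deviations: (+1.22600)² + (+0.07600)² + (−1.77400)² + (−1.17400)² + (+0.68600)² + (+0.66600)² + (−2.29400)² + (+1.60600)² + (−0.15400)² + (+1.13600)² = 16.10424
Variance = 16.10424 / 9 = 1.78936
SE* = √1.78936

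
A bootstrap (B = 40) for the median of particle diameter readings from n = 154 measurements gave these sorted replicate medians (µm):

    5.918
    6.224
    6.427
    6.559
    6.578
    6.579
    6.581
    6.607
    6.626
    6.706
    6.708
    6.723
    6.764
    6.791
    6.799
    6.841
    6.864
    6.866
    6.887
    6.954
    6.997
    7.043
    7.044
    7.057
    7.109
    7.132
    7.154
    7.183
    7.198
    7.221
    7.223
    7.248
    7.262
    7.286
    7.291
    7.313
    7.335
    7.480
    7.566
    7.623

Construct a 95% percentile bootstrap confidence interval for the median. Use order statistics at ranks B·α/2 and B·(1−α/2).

α = 0.05; lower rank = 40 × 0.025 = 1; upper rank = 40 × 0.975 = 39.
The 1st smallest replicate is 5.918; the 39th is 7.566.

(5.918, 7.566)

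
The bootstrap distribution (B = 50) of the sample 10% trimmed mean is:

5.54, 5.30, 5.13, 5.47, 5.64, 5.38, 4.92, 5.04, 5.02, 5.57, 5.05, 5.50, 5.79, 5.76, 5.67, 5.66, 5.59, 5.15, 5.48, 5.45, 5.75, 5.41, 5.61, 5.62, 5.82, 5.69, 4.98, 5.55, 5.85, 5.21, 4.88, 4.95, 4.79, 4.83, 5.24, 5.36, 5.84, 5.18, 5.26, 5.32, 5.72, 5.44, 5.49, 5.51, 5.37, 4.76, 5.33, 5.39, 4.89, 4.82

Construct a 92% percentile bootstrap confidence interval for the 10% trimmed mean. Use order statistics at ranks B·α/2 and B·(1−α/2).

(4.79, 5.82)

Sorted replicates: 4.76, 4.79, 4.82, 4.83, 4.88, 4.89, 4.92, 4.95, 4.98, 5.02, 5.04, 5.05, 5.13, 5.15, 5.18, 5.21, 5.24, 5.26, 5.30, 5.32, 5.33, 5.36, 5.37, 5.38, 5.39, 5.41, 5.44, 5.45, 5.47, 5.48, 5.49, 5.50, 5.51, 5.54, 5.55, 5.57, 5.59, 5.61, 5.62, 5.64, 5.66, 5.67, 5.69, 5.72, 5.75, 5.76, 5.79, 5.82, 5.84, 5.85
α = 0.08; lower rank = 50 × 0.040 = 2; upper rank = 50 × 0.960 = 48.
The 2nd smallest replicate is 4.79; the 48th is 5.82.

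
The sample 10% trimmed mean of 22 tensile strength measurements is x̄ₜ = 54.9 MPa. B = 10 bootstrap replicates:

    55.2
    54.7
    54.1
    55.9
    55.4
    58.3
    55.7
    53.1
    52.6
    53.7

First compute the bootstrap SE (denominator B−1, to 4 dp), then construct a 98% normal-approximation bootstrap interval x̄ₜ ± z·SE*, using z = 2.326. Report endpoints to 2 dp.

(51.09, 58.71)

Mean of replicates = 54.8700; sum of squared deviations = 24.1810; SE* = √(24.1810/9) = 1.6391
Margin = 2.326 × 1.6391 = 3.813
Interval: 54.9 ± 3.813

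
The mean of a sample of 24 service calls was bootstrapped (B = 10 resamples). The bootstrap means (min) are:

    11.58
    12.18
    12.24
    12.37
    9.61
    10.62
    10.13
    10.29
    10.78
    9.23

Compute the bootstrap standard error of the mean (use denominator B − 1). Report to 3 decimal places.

SE* = 1.134

Bootstrap SE is the standard deviation of the 10 replicate means.
Mean of replicates: (11.58 + 12.18 + 12.24 + 12.37 + 9.61 + 10.62 + 10.13 + 10.29 + 10.78 + 9.23) / 10 = 109.0300 / 10 = 10.9030
Sum of squared deviations: (+0.6770)² + (+1.2770)² + (+1.3370)² + (+1.4670)² + (−1.2930)² + (−0.2830)² + (−0.7730)² + (−0.6130)² + (−0.1230)² + (−1.6730)² = 11.5680
Variance = 11.5680 / 9 = 1.2853
SE* = √1.2853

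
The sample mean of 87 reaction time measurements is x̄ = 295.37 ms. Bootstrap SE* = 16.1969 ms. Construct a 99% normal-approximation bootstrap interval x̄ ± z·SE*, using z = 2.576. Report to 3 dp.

Margin = 2.576 × 16.1969 = 41.7232
Interval: 295.37 ± 41.7232

(253.647, 337.093)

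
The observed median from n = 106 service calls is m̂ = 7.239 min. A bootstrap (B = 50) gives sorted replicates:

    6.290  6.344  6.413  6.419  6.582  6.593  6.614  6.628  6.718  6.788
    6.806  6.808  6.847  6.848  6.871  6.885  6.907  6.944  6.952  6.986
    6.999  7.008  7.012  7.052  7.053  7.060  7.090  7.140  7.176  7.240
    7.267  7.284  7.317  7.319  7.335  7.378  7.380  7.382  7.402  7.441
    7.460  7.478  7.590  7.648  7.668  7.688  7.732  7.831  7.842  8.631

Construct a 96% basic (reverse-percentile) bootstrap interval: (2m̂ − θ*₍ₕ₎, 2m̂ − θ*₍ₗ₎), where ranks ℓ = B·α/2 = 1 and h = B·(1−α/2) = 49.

(6.636, 8.188)

Percentile endpoints at ranks 1 and 49: θ*₍1₎ = 6.290, θ*₍49₎ = 7.842.
Basic interval reflects these around m̂:
  lower = 2 × 7.239 − 7.842 = 6.636
  upper = 2 × 7.239 − 6.290 = 8.188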